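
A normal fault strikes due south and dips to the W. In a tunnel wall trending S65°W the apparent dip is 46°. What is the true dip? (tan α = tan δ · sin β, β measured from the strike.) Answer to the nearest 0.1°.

β = acute angle between strike due south and section S65°W = 65°.
tan(true dip) = tan 46° / sin 65° = 1.1426
true dip = arctan 1.1426 = 48.81°

48.8°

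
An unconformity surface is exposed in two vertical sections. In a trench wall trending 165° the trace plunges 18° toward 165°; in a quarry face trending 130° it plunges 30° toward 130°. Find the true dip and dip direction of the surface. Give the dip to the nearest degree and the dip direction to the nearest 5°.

true dip 32°, dip direction 105°

Represent each trace as a vector plunging at its apparent dip toward its trend (east-north-up frame): v₁ = (0.246, -0.919, -0.309), v₂ = (0.663, -0.557, -0.500).
n = v₁ × v₂ = (0.287, -0.082, 0.472) (taken with n_z > 0).
Dip δ = arctan(|n_h|/n_z) = arctan(0.299/0.472) = 32.3°.
Dip direction = atan2(0.287, -0.082) = 106° (azimuth of n's horizontal projection).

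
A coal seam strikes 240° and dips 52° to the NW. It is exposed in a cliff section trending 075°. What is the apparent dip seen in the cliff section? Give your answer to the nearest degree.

18°

The strike is 240° and the section trends 075°; the acute angle between them is β = 15°.
tan(apparent dip) = tan 52° · sin 15° = 0.3313
apparent dip = arctan 0.3313 = 18.33°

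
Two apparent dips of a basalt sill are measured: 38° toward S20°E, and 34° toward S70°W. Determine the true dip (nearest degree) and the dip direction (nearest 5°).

true dip 46°, dip direction 200°

Each apparent-dip line lies in the plane. As unit vectors (x east, y north, z up), v₁ plunges 38°→S20°E and v₂ plunges 34°→S70°W.
Cross product v₁ × v₂ gives the pole to the plane: n ∝ (-0.240, -0.630, 0.653).
True dip = arccos(n_z / |n|) = arccos(0.6958) = 45.9°.
Dip direction = atan2(-0.240, -0.630) = 201° (azimuth of n's horizontal projection).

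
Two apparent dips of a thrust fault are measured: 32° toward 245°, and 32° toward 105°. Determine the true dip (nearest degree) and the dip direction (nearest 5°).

Represent each trace as a vector plunging at its apparent dip toward its trend (east-north-up frame): v₁ = (-0.769, -0.358, -0.530), v₂ = (0.819, -0.219, -0.530).
n = v₁ × v₂ = (0.074, -0.841, 0.462) (taken with n_z > 0).
tan δ = √(n_x²+n_y²)/n_z = 0.845/0.462, so δ = 61.3°.
Dip direction = atan2(0.074, -0.841) = 175° (azimuth of n's horizontal projection).

true dip 61°, dip direction 175°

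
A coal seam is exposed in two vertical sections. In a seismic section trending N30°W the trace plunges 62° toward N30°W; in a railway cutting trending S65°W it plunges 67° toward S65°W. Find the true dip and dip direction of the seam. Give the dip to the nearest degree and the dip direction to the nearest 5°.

true dip 71°, dip direction 280°

Each apparent-dip line lies in the plane. As unit vectors (x east, y north, z up), v₁ plunges 62°→N30°W and v₂ plunges 67°→S65°W.
The plane normal is n = v₁ × v₂ ∝ (-0.520, 0.097, 0.183).
Dip δ = arctan(|n_h|/n_z) = arctan(0.529/0.183) = 70.9°.
Dip direction = atan2(-0.520, 0.097) = 281° (azimuth of n's horizontal projection).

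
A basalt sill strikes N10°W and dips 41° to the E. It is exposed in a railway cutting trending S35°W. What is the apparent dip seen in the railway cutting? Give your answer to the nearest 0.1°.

Angle between strike (N10°W) and section (S35°W): β = 45°.
tan α = tan 41° × sin 45° = 0.8693 × 0.7071 = 0.6147
α = arctan(0.6147) = 31.58°

31.6°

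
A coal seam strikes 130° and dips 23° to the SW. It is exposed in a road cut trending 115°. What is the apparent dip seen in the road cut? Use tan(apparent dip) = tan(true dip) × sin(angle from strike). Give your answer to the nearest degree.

6°

Angle between strike (130°) and section (115°): β = 15°.
tan α = tan 23° × sin 15° = 0.4245 × 0.2588 = 0.1099
apparent dip = arctan 0.1099 = 6.27°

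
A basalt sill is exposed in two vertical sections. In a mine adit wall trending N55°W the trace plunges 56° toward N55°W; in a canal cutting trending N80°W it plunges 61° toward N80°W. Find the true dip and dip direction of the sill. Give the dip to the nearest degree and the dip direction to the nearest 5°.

Each apparent-dip line lies in the plane. As unit vectors (x east, y north, z up), v₁ plunges 56°→N55°W and v₂ plunges 61°→N80°W.
Cross product v₁ × v₂ gives the pole to the plane: n ∝ (-0.211, -0.005, 0.115).
True dip = arccos(n_z / |n|) = arccos(0.4776) = 61.5°.
Dip direction = atan2(-0.211, -0.005) = 269° (azimuth of n's horizontal projection).

true dip 61°, dip direction 270°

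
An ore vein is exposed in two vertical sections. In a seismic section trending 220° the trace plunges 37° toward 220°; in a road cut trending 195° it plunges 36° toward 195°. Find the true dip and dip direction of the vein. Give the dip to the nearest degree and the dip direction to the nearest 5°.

true dip 37°, dip direction 210°

Represent each trace as a vector plunging at its apparent dip toward its trend (east-north-up frame): v₁ = (-0.513, -0.612, -0.602), v₂ = (-0.209, -0.781, -0.588).
Cross product v₁ × v₂ gives the pole to the plane: n ∝ (-0.111, -0.176, 0.273).
tan δ = √(n_x²+n_y²)/n_z = 0.208/0.273, so δ = 37.3°.
Dip direction = azimuth of (n_x, n_y) = atan2(-0.111, -0.176) = 212°.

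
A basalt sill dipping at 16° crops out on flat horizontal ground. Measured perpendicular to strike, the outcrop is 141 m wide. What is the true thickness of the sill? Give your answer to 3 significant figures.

True thickness t = w · sin(dip) = 141 × sin 16°
t = 141 × 0.2756 = 38.865 m

38.9 m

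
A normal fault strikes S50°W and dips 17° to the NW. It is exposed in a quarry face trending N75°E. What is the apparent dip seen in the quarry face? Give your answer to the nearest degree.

The strike is S50°W and the section trends N75°E; the acute angle between them is β = 25°.
tan(apparent dip) = tan 17° · sin 25° = 0.1292
apparent dip = arctan 0.1292 = 7.36°

7°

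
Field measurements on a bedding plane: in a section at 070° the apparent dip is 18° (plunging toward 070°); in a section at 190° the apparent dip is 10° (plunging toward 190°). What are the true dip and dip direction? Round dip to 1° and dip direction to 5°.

true dip 27°, dip direction 120°

Represent each trace as a vector plunging at its apparent dip toward its trend (east-north-up frame): v₁ = (0.894, 0.325, -0.309), v₂ = (-0.171, -0.970, -0.174).
Cross product v₁ × v₂ gives the pole to the plane: n ∝ (0.356, -0.208, 0.811).
Dip δ = arctan(|n_h|/n_z) = arctan(0.412/0.811) = 27.0°.
Dip direction = atan2(0.356, -0.208) = 120° (azimuth of n's horizontal projection).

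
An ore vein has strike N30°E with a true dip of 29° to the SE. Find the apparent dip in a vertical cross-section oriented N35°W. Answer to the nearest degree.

27°

The section lies 65° from the strike.
tan(apparent dip) = tan 29° · sin 65° = 0.5024
apparent dip = arctan 0.5024 = 26.67°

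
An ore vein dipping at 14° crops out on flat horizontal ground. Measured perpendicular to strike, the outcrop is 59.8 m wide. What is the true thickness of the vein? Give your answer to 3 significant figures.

True thickness t = w · sin(dip) = 59.8 × sin 14°
t = 59.8 × 0.2419 = 14.467 m

14.5 m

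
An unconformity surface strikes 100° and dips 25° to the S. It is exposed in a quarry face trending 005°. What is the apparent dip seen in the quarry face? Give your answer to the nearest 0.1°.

Angle between strike (100°) and section (005°): β = 85°.
tan α = tan 25° × sin 85° = 0.4663 × 0.9962 = 0.4645
α = arctan(0.4645) = 24.92°

24.9°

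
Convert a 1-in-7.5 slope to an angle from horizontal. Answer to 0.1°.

tan θ = 1/7.5 = 0.1333
θ = arctan(0.1333) = 7.59°

7.6°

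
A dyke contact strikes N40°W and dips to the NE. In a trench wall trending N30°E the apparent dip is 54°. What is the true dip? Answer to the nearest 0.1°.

55.7°

β = acute angle between strike N40°W and section N30°E = 70°.
tan δ = tan α / sin β = tan 54° / sin 70° = 1.3764 / 0.9397 = 1.4647
δ = arctan(1.4647) = 55.68°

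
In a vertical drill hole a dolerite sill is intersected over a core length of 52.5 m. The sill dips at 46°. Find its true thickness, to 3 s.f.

True thickness t = h · cos(dip) = 52.5 × cos 46°
t = 52.5 × 0.6947 = 36.470 m

36.5 m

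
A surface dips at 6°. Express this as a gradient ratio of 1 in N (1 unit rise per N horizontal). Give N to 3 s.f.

1 in 9.51

1 : N means tan θ = 1/N, so N = 1/tan 6° = 1/0.1051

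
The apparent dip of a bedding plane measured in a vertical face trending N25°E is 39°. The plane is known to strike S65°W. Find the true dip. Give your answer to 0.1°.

51.6°

β = acute angle between strike S65°W and section N25°E = 40°.
tan(true dip) = tan 39° / sin 40° = 1.2598
true dip = arctan 1.2598 = 51.56°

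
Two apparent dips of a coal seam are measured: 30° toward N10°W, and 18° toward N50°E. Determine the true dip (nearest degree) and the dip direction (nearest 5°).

Represent each trace as a vector plunging at its apparent dip toward its trend (east-north-up frame): v₁ = (-0.150, 0.853, -0.500), v₂ = (0.729, 0.611, -0.309).
Cross product v₁ × v₂ gives the pole to the plane: n ∝ (-0.042, 0.411, 0.713).
True dip = arccos(n_z / |n|) = arccos(0.8655) = 30.1°.
Dip direction = atan2(-0.042, 0.411) = 354° (azimuth of n's horizontal projection).

true dip 30°, dip direction 355°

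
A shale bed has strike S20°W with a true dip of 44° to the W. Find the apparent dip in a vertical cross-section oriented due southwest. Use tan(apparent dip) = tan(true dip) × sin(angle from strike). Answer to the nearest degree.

22°

Angle between strike (S20°W) and section (due southwest): β = 25°.
tan(apparent dip) = tan 44° · sin 25° = 0.4081
α = arctan(0.4081) = 22.20°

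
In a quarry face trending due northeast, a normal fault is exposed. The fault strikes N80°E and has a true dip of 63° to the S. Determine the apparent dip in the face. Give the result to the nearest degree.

Angle between strike (N80°E) and section (due northeast): β = 35°.
tan(apparent dip) = tan 63° · sin 35° = 1.1257
α = arctan(1.1257) = 48.38°

48°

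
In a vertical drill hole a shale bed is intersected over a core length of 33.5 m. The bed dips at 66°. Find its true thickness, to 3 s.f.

13.6 m

True thickness t = h · cos(dip) = 33.5 × cos 66°
t = 33.5 × 0.4067 = 13.626 m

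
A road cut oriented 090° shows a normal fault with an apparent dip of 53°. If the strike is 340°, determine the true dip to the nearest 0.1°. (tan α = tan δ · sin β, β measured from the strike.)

54.7°

The section is 70° from the strike.
tan δ = tan α / sin β = tan 53° / sin 70° = 1.3270 / 0.9397 = 1.4122
δ = arctan(1.4122) = 54.70°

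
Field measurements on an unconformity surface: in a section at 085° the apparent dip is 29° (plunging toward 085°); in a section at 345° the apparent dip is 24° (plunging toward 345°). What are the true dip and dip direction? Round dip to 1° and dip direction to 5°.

The two traces are lines in the plane: v₁ = (sin 85°·cos 29°, cos 85°·cos 29°, −sin 29°), v₂ = (sin 345°·cos 24°, cos 345°·cos 24°, −sin 24°).
Cross product v₁ × v₂ gives the pole to the plane: n ∝ (0.397, 0.469, 0.787).
tan δ = √(n_x²+n_y²)/n_z = 0.614/0.787, so δ = 38.0°.
Dip direction = azimuth of (n_x, n_y) = atan2(0.397, 0.469) = 40°.

true dip 38°, dip direction 040°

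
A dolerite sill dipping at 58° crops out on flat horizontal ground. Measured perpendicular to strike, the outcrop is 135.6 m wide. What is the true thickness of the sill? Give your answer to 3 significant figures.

115 m

True thickness t = w · sin(dip) = 135.6 × sin 58°
t = 135.6 × 0.8480 = 114.995 m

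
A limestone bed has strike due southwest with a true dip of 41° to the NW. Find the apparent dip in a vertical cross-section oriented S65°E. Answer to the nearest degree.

39°

The strike is due southwest and the section trends S65°E; the acute angle between them is β = 70°.
tan(apparent dip) = tan 41° · sin 70° = 0.8169
α = arctan(0.8169) = 39.24°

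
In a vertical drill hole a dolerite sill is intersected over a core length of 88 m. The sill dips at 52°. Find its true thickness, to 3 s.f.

54.2 m

True thickness t = h · cos(dip) = 88 × cos 52°
t = 88 × 0.6157 = 54.178 m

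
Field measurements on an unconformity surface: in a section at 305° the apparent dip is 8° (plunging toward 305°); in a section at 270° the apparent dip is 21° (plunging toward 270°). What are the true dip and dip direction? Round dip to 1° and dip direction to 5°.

Each apparent-dip line lies in the plane. As unit vectors (x east, y north, z up), v₁ plunges 8°→305° and v₂ plunges 21°→270°.
The plane normal is n = v₁ × v₂ ∝ (-0.204, -0.161, 0.530).
Dip δ = arctan(|n_h|/n_z) = arctan(0.259/0.530) = 26.1°.
Dip direction = azimuth of (n_x, n_y) = atan2(-0.204, -0.161) = 232°.

true dip 26°, dip direction 230°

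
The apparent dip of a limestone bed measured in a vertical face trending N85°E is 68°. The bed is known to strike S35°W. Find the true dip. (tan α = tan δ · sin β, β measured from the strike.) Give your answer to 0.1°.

The section is 50° from the strike.
tan(true dip) = tan 68° / sin 50° = 3.2310
δ = arctan(3.2310) = 72.80°

72.8°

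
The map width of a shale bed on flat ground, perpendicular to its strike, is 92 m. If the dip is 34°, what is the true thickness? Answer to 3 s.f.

True thickness t = w · sin(dip) = 92 × sin 34°
t = 92 × 0.5592 = 51.446 m

51.4 m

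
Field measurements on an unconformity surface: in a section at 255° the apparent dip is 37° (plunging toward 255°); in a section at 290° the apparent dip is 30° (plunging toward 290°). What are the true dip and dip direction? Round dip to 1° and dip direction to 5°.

true dip 37°, dip direction 250°

Represent each trace as a vector plunging at its apparent dip toward its trend (east-north-up frame): v₁ = (-0.771, -0.207, -0.602), v₂ = (-0.814, 0.296, -0.500).
Cross product v₁ × v₂ gives the pole to the plane: n ∝ (-0.282, -0.104, 0.397).
Dip δ = arctan(|n_h|/n_z) = arctan(0.300/0.397) = 37.1°.
The horizontal component of n points toward azimuth atan2(n_x, n_y) = 250°, the dip direction.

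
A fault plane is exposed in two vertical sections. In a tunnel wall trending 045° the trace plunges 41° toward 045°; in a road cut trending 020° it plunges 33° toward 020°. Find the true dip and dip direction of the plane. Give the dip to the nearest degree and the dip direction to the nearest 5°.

true dip 43°, dip direction 065°

The two traces are lines in the plane: v₁ = (sin 45°·cos 41°, cos 45°·cos 41°, −sin 41°), v₂ = (sin 20°·cos 33°, cos 20°·cos 33°, −sin 33°).
n = v₁ × v₂ = (0.226, 0.102, 0.267) (taken with n_z > 0).
Dip δ = arctan(|n_h|/n_z) = arctan(0.248/0.267) = 42.9°.
The horizontal component of n points toward azimuth atan2(n_x, n_y) = 66°, the dip direction.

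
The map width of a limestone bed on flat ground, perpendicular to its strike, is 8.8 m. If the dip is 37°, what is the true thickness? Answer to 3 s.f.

True thickness t = w · sin(dip) = 8.8 × sin 37°
t = 8.8 × 0.6018 = 5.296 m

5.30 m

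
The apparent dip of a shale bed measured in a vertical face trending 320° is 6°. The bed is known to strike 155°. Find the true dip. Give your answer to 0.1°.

22.1°

The section is 15° from the strike.
tan(true dip) = tan 6° / sin 15° = 0.4061
true dip = arctan 0.4061 = 22.10°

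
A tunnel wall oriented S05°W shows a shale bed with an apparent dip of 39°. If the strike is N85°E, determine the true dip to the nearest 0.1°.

39.4°

β = acute angle between strike N85°E and section S05°W = 80°.
tan δ = tan α / sin β = tan 39° / sin 80° = 0.8098 / 0.9848 = 0.8223
true dip = arctan 0.8223 = 39.43°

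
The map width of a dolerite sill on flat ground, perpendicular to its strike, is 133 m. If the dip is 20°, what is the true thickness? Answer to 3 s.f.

45.5 m

True thickness t = w · sin(dip) = 133 × sin 20°
t = 133 × 0.3420 = 45.489 m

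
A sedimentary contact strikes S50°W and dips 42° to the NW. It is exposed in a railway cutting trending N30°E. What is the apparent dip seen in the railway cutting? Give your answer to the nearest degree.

17°

Angle between strike (S50°W) and section (N30°E): β = 20°.
tan α = tan 42° × sin 20° = 0.9004 × 0.3420 = 0.3080
α = arctan(0.3080) = 17.12°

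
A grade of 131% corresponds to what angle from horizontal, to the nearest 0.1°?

tan θ = 131/100 = 1.3100
θ = arctan(1.3100) = 52.64°

52.6°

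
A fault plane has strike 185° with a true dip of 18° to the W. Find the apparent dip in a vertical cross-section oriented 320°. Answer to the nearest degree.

13°

Angle between strike (185°) and section (320°): β = 45°.
tan α = tan 18° × sin 45° = 0.3249 × 0.7071 = 0.2298
α = arctan(0.2298) = 12.94°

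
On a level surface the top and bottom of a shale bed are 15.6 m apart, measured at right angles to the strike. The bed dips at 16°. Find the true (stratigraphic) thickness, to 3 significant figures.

True thickness t = w · sin(dip) = 15.6 × sin 16°
t = 15.6 × 0.2756 = 4.300 m

4.30 m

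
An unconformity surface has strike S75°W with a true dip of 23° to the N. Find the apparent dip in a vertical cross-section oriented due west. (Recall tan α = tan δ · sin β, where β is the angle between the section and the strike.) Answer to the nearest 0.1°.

The section lies 15° from the strike.
tan(apparent dip) = tan 23° · sin 15° = 0.1099
α = arctan(0.1099) = 6.27°

6.3°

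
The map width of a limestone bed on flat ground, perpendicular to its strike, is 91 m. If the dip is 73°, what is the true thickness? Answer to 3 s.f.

True thickness t = w · sin(dip) = 91 × sin 73°
t = 91 × 0.9563 = 87.024 m

87.0 m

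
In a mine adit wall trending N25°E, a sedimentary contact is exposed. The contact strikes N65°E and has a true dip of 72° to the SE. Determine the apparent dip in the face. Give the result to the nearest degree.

63°

Angle between strike (N65°E) and section (N25°E): β = 40°.
tan(apparent dip) = tan 72° · sin 40° = 1.9783
α = arctan(1.9783) = 63.18°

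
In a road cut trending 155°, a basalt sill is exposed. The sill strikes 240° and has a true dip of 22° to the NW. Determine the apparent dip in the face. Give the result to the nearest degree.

22°

The strike is 240° and the section trends 155°; the acute angle between them is β = 85°.
tan(apparent dip) = tan 22° · sin 85° = 0.4025
α = arctan(0.4025) = 21.92°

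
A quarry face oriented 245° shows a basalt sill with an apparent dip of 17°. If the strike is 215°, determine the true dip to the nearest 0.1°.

β = acute angle between strike 215° and section 245° = 30°.
tan δ = tan α / sin β = tan 17° / sin 30° = 0.3057 / 0.5000 = 0.6115
δ = arctan(0.6115) = 31.44°

31.4°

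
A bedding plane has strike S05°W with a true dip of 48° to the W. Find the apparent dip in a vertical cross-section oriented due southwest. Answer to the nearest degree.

The strike is S05°W and the section trends due southwest; the acute angle between them is β = 40°.
tan α = tan 48° × sin 40° = 1.1106 × 0.6428 = 0.7139
apparent dip = arctan 0.7139 = 35.52°

36°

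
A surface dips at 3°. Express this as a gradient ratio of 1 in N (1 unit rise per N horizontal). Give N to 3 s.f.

1 in 19.1

1 : N means tan θ = 1/N, so N = 1/tan 3° = 1/0.0524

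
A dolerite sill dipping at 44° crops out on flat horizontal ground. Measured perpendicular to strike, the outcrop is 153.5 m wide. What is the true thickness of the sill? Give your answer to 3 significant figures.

107 m

True thickness t = w · sin(dip) = 153.5 × sin 44°
t = 153.5 × 0.6947 = 106.630 m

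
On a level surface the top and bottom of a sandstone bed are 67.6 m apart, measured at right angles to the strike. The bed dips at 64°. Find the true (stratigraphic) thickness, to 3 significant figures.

60.8 m

True thickness t = w · sin(dip) = 67.6 × sin 64°
t = 67.6 × 0.8988 = 60.758 m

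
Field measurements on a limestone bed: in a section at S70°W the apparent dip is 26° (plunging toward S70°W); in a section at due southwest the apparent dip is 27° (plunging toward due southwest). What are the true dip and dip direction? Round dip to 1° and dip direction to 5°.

true dip 27°, dip direction 230°

Each apparent-dip line lies in the plane. As unit vectors (x east, y north, z up), v₁ plunges 26°→S70°W and v₂ plunges 27°→due southwest.
n = v₁ × v₂ = (-0.137, -0.107, 0.338) (taken with n_z > 0).
tan δ = √(n_x²+n_y²)/n_z = 0.174/0.338, so δ = 27.2°.
Dip direction = azimuth of (n_x, n_y) = atan2(-0.137, -0.107) = 232°.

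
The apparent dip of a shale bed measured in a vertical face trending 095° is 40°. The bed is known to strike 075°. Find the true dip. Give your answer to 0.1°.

The section is 20° from the strike.
tan(true dip) = tan 40° / sin 20° = 2.4534
true dip = arctan 2.4534 = 67.82°

67.8°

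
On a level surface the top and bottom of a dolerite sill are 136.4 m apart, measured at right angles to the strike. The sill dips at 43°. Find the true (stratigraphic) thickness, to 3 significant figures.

True thickness t = w · sin(dip) = 136.4 × sin 43°
t = 136.4 × 0.6820 = 93.025 m

93.0 m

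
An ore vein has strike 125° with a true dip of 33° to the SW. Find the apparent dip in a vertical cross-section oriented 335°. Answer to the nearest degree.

18°

Angle between strike (125°) and section (335°): β = 30°.
tan(apparent dip) = tan 33° · sin 30° = 0.3247
α = arctan(0.3247) = 17.99°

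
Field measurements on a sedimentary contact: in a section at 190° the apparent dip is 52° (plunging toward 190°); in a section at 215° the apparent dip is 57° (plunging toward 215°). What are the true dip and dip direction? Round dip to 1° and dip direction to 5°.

true dip 57°, dip direction 225°

Each apparent-dip line lies in the plane. As unit vectors (x east, y north, z up), v₁ plunges 52°→190° and v₂ plunges 57°→215°.
n = v₁ × v₂ = (-0.157, -0.157, 0.142) (taken with n_z > 0).
True dip = arccos(n_z / |n|) = arccos(0.5387) = 57.4°.
Dip direction = atan2(-0.157, -0.157) = 225° (azimuth of n's horizontal projection).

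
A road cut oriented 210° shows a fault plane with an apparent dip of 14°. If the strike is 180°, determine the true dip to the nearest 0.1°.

β = acute angle between strike 180° and section 210° = 30°.
tan δ = tan α / sin β = tan 14° / sin 30° = 0.2493 / 0.5000 = 0.4987
true dip = arctan 0.4987 = 26.50°

26.5°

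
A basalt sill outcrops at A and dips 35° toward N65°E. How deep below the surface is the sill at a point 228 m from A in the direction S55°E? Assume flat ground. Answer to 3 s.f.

79.8 m

The hole lies 60° from the dip direction, so the down-dip offset is 228 × cos 60° = 114.00 m.
Depth = down-dip offset × tan(dip) = 114.00 × tan 35° = 114.00 × 0.7002
Depth = 79.82 m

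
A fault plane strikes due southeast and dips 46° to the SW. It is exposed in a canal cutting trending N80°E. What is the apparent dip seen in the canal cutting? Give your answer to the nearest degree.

The section lies 55° from the strike.
tan α = tan 46° × sin 55° = 1.0355 × 0.8192 = 0.8483
α = arctan(0.8483) = 40.31°

40°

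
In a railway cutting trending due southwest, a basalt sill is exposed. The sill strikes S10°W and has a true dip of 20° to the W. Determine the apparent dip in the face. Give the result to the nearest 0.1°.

11.8°

The strike is S10°W and the section trends due southwest; the acute angle between them is β = 35°.
tan α = tan 20° × sin 35° = 0.3640 × 0.5736 = 0.2088
apparent dip = arctan 0.2088 = 11.79°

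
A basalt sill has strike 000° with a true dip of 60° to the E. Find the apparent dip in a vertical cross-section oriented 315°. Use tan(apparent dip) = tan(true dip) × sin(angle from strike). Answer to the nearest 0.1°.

The strike is 000° and the section trends 315°; the acute angle between them is β = 45°.
tan(apparent dip) = tan 60° · sin 45° = 1.2247
α = arctan(1.2247) = 50.77°

50.8°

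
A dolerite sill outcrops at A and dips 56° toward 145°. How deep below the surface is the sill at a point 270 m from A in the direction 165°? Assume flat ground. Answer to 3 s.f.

The hole lies 20° from the dip direction, so the down-dip offset is 270 × cos 20° = 253.72 m.
Depth = down-dip offset × tan(dip) = 253.72 × tan 56° = 253.72 × 1.4826
Depth = 376.15 m

376 m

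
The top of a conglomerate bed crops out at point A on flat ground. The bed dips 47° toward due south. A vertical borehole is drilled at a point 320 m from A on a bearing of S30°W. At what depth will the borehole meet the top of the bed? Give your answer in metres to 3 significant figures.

The hole lies 30° from the dip direction, so the down-dip offset is 320 × cos 30° = 277.13 m.
Depth = down-dip offset × tan(dip) = 277.13 × tan 47° = 277.13 × 1.0724
Depth = 297.18 m

297 m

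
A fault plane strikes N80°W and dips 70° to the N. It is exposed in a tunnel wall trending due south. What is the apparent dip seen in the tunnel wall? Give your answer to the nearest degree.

The strike is N80°W and the section trends due south; the acute angle between them is β = 80°.
tan(apparent dip) = tan 70° · sin 80° = 2.7057
apparent dip = arctan 2.7057 = 69.72°

70°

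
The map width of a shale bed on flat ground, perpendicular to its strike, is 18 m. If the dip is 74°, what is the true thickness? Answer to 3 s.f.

True thickness t = w · sin(dip) = 18 × sin 74°
t = 18 × 0.9613 = 17.303 m

17.3 m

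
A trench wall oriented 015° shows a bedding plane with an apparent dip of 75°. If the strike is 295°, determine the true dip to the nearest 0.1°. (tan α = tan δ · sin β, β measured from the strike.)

β = acute angle between strike 295° and section 015° = 80°.
tan δ = tan α / sin β = tan 75° / sin 80° = 3.7321 / 0.9848 = 3.7896
δ = arctan(3.7896) = 75.22°

75.2°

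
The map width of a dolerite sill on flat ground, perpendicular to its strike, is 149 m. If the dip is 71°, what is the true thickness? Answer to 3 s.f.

141 m

True thickness t = w · sin(dip) = 149 × sin 71°
t = 149 × 0.9455 = 140.882 m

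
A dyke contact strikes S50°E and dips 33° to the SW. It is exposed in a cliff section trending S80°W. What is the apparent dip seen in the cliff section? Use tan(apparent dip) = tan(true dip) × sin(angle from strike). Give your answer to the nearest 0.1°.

26.4°

The strike is S50°E and the section trends S80°W; the acute angle between them is β = 50°.
tan α = tan 33° × sin 50° = 0.6494 × 0.7660 = 0.4975
apparent dip = arctan 0.4975 = 26.45°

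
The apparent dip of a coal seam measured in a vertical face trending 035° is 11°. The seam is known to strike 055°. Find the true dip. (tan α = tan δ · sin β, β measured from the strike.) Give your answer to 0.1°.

29.6°

The section is 20° from the strike.
tan δ = tan α / sin β = tan 11° / sin 20° = 0.1944 / 0.3420 = 0.5683
δ = arctan(0.5683) = 29.61°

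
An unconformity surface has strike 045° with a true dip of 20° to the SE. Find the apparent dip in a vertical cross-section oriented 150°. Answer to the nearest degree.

19°

The section lies 75° from the strike.
tan(apparent dip) = tan 20° · sin 75° = 0.3516
apparent dip = arctan 0.3516 = 19.37°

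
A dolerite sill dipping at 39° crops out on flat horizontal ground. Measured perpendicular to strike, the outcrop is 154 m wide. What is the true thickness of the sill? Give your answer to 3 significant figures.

True thickness t = w · sin(dip) = 154 × sin 39°
t = 154 × 0.6293 = 96.915 m

96.9 m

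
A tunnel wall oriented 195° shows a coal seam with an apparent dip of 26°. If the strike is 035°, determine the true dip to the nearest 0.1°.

55.0°

The section is 20° from the strike.
tan(true dip) = tan 26° / sin 20° = 1.4260
δ = arctan(1.4260) = 54.96°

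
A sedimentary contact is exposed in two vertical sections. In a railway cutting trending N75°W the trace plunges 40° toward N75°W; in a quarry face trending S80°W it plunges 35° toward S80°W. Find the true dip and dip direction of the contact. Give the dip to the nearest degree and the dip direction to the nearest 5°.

true dip 40°, dip direction 295°

The two traces are lines in the plane: v₁ = (sin 285°·cos 40°, cos 285°·cos 40°, −sin 40°), v₂ = (sin 260°·cos 35°, cos 260°·cos 35°, −sin 35°).
Cross product v₁ × v₂ gives the pole to the plane: n ∝ (-0.205, 0.094, 0.265).
Dip δ = arctan(|n_h|/n_z) = arctan(0.226/0.265) = 40.4°.
Dip direction = azimuth of (n_x, n_y) = atan2(-0.205, 0.094) = 295°.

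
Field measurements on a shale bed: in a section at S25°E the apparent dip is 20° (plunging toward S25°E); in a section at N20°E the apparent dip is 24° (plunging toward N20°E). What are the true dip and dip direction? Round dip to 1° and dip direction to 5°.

Each apparent-dip line lies in the plane. As unit vectors (x east, y north, z up), v₁ plunges 20°→S25°E and v₂ plunges 24°→N20°E.
The plane normal is n = v₁ × v₂ ∝ (0.640, 0.055, 0.607).
tan δ = √(n_x²+n_y²)/n_z = 0.642/0.607, so δ = 46.6°.
Dip direction = azimuth of (n_x, n_y) = atan2(0.640, 0.055) = 85°.

true dip 47°, dip direction 085°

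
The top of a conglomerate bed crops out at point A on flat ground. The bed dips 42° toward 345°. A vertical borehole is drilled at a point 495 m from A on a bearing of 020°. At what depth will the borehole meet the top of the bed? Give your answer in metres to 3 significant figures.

The hole lies 35° from the dip direction, so the down-dip offset is 495 × cos 35° = 405.48 m.
Depth = down-dip offset × tan(dip) = 405.48 × tan 42° = 405.48 × 0.9004
Depth = 365.10 m

365 m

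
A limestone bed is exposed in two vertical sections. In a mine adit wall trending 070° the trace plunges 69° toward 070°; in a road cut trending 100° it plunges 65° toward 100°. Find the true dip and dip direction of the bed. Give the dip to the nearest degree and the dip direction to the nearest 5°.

Each apparent-dip line lies in the plane. As unit vectors (x east, y north, z up), v₁ plunges 69°→070° and v₂ plunges 65°→100°.
n = v₁ × v₂ = (0.180, 0.083, 0.076) (taken with n_z > 0).
Dip δ = arctan(|n_h|/n_z) = arctan(0.198/0.076) = 69.1°.
Dip direction = azimuth of (n_x, n_y) = atan2(0.180, 0.083) = 65°.

true dip 69°, dip direction 065°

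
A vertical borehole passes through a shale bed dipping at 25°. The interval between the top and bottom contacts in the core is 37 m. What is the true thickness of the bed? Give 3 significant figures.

True thickness t = h · cos(dip) = 37 × cos 25°
t = 37 × 0.9063 = 33.533 m

33.5 m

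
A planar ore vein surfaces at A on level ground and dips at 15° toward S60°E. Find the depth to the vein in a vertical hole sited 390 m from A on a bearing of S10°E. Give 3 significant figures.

67.2 m

The hole lies 50° from the dip direction, so the down-dip offset is 390 × cos 50° = 250.69 m.
Depth = down-dip offset × tan(dip) = 250.69 × tan 15° = 250.69 × 0.2679
Depth = 67.17 m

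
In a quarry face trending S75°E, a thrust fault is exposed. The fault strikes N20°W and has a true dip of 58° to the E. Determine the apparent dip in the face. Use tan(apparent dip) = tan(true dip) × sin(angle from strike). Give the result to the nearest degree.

The strike is N20°W and the section trends S75°E; the acute angle between them is β = 55°.
tan(apparent dip) = tan 58° · sin 55° = 1.3109
apparent dip = arctan 1.3109 = 52.66°

53°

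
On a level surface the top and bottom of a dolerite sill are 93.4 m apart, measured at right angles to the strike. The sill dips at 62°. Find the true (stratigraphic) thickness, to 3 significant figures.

82.5 m

True thickness t = w · sin(dip) = 93.4 × sin 62°
t = 93.4 × 0.8829 = 82.467 m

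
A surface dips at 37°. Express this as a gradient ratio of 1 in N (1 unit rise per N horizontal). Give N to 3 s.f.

1 in 1.33

1 : N means tan θ = 1/N, so N = 1/tan 37° = 1/0.7536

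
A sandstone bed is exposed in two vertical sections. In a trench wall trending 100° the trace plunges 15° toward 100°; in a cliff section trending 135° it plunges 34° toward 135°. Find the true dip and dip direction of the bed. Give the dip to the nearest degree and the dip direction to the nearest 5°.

The two traces are lines in the plane: v₁ = (sin 100°·cos 15°, cos 100°·cos 15°, −sin 15°), v₂ = (sin 135°·cos 34°, cos 135°·cos 34°, −sin 34°).
n = v₁ × v₂ = (0.058, -0.380, 0.459) (taken with n_z > 0).
True dip = arccos(n_z / |n|) = arccos(0.7667) = 39.9°.
Dip direction = atan2(0.058, -0.380) = 171° (azimuth of n's horizontal projection).

true dip 40°, dip direction 170°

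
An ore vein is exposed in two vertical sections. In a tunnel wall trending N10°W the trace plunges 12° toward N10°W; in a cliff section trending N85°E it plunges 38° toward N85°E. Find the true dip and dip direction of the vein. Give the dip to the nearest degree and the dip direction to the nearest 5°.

true dip 40°, dip direction 065°

The two traces are lines in the plane: v₁ = (sin 350°·cos 12°, cos 350°·cos 12°, −sin 12°), v₂ = (sin 85°·cos 38°, cos 85°·cos 38°, −sin 38°).
The plane normal is n = v₁ × v₂ ∝ (0.579, 0.268, 0.768).
True dip = arccos(n_z / |n|) = arccos(0.7693) = 39.7°.
Dip direction = atan2(0.579, 0.268) = 65° (azimuth of n's horizontal projection).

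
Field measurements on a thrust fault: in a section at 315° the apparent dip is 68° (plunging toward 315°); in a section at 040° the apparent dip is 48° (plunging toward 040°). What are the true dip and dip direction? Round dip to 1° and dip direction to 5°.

Represent each trace as a vector plunging at its apparent dip toward its trend (east-north-up frame): v₁ = (-0.265, 0.265, -0.927), v₂ = (0.430, 0.513, -0.743).
n = v₁ × v₂ = (-0.278, 0.596, 0.250) (taken with n_z > 0).
Dip δ = arctan(|n_h|/n_z) = arctan(0.657/0.250) = 69.2°.
Dip direction = azimuth of (n_x, n_y) = atan2(-0.278, 0.596) = 335°.

true dip 69°, dip direction 335°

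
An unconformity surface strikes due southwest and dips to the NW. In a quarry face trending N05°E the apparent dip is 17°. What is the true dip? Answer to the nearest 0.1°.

β = acute angle between strike due southwest and section N05°E = 40°.
tan δ = tan α / sin β = tan 17° / sin 40° = 0.3057 / 0.6428 = 0.4756
δ = arctan(0.4756) = 25.44°

25.4°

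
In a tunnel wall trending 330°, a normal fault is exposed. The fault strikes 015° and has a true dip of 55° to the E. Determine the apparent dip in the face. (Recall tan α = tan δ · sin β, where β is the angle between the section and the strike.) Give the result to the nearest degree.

45°

The strike is 015° and the section trends 330°; the acute angle between them is β = 45°.
tan α = tan 55° × sin 45° = 1.4281 × 0.7071 = 1.0099
apparent dip = arctan 1.0099 = 45.28°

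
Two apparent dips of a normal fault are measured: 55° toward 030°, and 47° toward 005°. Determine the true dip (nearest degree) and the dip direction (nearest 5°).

The two traces are lines in the plane: v₁ = (sin 30°·cos 55°, cos 30°·cos 55°, −sin 55°), v₂ = (sin 5°·cos 47°, cos 5°·cos 47°, −sin 47°).
The plane normal is n = v₁ × v₂ ∝ (0.193, 0.161, 0.165).
True dip = arccos(n_z / |n|) = arccos(0.5492) = 56.7°.
The horizontal component of n points toward azimuth atan2(n_x, n_y) = 50°, the dip direction.

true dip 57°, dip direction 050°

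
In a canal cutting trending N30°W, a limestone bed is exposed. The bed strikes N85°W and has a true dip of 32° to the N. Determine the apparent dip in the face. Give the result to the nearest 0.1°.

27.1°

Angle between strike (N85°W) and section (N30°W): β = 55°.
tan(apparent dip) = tan 32° · sin 55° = 0.5119
apparent dip = arctan 0.5119 = 27.11°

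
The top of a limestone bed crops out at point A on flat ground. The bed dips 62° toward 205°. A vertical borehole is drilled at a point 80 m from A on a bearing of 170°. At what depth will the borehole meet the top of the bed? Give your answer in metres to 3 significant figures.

The hole lies 35° from the dip direction, so the down-dip offset is 80 × cos 35° = 65.53 m.
Depth = down-dip offset × tan(dip) = 65.53 × tan 62° = 65.53 × 1.8807
Depth = 123.25 m

123 m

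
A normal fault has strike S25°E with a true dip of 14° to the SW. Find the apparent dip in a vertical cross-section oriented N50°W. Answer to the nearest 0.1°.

6.0°

The section lies 25° from the strike.
tan α = tan 14° × sin 25° = 0.2493 × 0.4226 = 0.1054
α = arctan(0.1054) = 6.02°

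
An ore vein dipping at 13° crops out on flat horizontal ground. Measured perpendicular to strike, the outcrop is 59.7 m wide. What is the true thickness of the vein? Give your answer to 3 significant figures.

13.4 m

True thickness t = w · sin(dip) = 59.7 × sin 13°
t = 59.7 × 0.2250 = 13.430 m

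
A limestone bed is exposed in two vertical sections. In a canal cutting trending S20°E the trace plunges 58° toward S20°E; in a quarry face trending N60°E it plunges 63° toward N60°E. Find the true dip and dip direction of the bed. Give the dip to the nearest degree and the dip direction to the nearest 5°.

true dip 70°, dip direction 105°

Represent each trace as a vector plunging at its apparent dip toward its trend (east-north-up frame): v₁ = (0.181, -0.498, -0.848), v₂ = (0.393, 0.227, -0.891).
The plane normal is n = v₁ × v₂ ∝ (0.636, -0.172, 0.237).
True dip = arccos(n_z / |n|) = arccos(0.3383) = 70.2°.
The horizontal component of n points toward azimuth atan2(n_x, n_y) = 105°, the dip direction.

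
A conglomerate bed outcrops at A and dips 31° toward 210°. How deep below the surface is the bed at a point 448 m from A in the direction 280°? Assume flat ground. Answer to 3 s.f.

92.1 m

The hole lies 70° from the dip direction, so the down-dip offset is 448 × cos 70° = 153.23 m.
Depth = down-dip offset × tan(dip) = 153.23 × tan 31° = 153.23 × 0.6009
Depth = 92.07 m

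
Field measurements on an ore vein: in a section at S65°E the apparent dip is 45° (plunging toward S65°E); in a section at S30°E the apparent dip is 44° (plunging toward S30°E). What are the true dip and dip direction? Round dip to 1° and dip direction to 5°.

The two traces are lines in the plane: v₁ = (sin 115°·cos 45°, cos 115°·cos 45°, −sin 45°), v₂ = (sin 150°·cos 44°, cos 150°·cos 44°, −sin 44°).
Cross product v₁ × v₂ gives the pole to the plane: n ∝ (0.233, -0.191, 0.292).
tan δ = √(n_x²+n_y²)/n_z = 0.301/0.292, so δ = 45.9°.
The horizontal component of n points toward azimuth atan2(n_x, n_y) = 129°, the dip direction.

true dip 46°, dip direction 130°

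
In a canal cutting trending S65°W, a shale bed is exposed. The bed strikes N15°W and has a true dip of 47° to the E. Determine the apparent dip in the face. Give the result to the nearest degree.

The section lies 80° from the strike.
tan(apparent dip) = tan 47° · sin 80° = 1.0561
α = arctan(1.0561) = 46.56°

47°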